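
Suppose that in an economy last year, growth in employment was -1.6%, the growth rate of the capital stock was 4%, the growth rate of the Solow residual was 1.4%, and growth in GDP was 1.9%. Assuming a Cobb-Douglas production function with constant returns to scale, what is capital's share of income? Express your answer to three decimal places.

Capital's share of income is 0.375.

gY = gA + α·gK + (1−α)·gL, so gY − gA − gL = α(gK − gL).
1.9 − 1.4 + 1.6 = α × (4 − (-1.6)).
2.1 = 5.6 α, so α = 0.375.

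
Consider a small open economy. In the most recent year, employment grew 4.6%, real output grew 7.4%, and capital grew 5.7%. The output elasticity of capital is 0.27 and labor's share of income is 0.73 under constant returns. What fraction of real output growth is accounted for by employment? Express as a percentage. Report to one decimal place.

Employment accounted for 45.4% of growth.

Labor's share = 1 − 0.27 = 0.73.
Employment contributed 0.73 × 4.6 = 3.358 pp.
Share of growth = 3.358 / 7.4 × 100 = 45.378%.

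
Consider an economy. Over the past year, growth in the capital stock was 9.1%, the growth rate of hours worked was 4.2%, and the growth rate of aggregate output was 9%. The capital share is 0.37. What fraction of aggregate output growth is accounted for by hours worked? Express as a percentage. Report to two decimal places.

Hours worked accounted for 29.40% of growth.

Labor's share = 1 − 0.37 = 0.63.
Hours worked contributed 0.63 × 4.2 = 2.646 pp.
Share of growth = 2.646 / 9 × 100 = 29.4%.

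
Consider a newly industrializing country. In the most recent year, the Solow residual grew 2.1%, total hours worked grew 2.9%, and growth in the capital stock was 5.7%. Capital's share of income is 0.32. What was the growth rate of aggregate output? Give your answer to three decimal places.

5.896%

Labor's share = 1 − 0.32 = 0.68.
The capital stock: 0.32 × 5.7 = 1.824 pp.
Total hours worked: 0.68 × 2.9 = 1.972 pp.
Output growth = 2.1 + 3.796 = 5.896%.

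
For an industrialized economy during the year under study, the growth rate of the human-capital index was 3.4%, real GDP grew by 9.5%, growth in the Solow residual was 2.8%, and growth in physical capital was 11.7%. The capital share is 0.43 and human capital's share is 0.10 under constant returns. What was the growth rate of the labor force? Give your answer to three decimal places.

Labor's share = 1 − 0.43 − 0.1 = 0.47.
gY = gA + 0.43×11.7 + 0.1×3.4 + 0.47×g.
0.47×g = 9.5 − 2.8 − 5.371 = 1.329.
g = 1.329 / 0.47 = 2.82766%.

2.828%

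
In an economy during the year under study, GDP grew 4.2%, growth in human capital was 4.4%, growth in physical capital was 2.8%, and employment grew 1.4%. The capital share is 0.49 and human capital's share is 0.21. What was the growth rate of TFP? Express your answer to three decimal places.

Labor's share = 1 − 0.49 − 0.21 = 0.3.
Physical capital: 0.49 × 2.8 = 1.372 pp.
Human capital: 0.21 × 4.4 = 0.924 pp.
Employment: 0.3 × 1.4 = 0.42 pp.
TFP growth = 4.2 − 2.716 = 1.484%.

TFP growth was 1.484%.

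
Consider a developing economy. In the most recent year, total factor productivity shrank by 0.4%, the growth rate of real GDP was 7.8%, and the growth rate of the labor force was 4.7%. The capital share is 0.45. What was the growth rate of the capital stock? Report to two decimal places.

Labor's share = 1 − 0.45 = 0.55.
gY = gA + 0.55×4.7 + 0.45×g.
0.45×g = 7.8 + 0.4 − 2.585 = 5.615.
g = 5.615 / 0.45 = 12.4778%.

The capital stock growth was 12.48%.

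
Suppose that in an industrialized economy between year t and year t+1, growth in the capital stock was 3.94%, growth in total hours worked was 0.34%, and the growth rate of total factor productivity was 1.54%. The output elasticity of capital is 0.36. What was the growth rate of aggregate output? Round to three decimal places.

Labor's share = 1 − 0.36 = 0.64.
The capital stock: 0.36 × 3.94 = 1.4184 pp.
Total hours worked: 0.64 × 0.34 = 0.2176 pp.
Output growth = 1.54 + 1.636 = 3.176%.

3.176%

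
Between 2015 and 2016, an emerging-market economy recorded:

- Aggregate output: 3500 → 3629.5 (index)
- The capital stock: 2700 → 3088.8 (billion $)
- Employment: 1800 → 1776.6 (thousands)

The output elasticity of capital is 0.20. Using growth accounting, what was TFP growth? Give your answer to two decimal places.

Aggregate output growth = (3629.5 − 3500) / 3500 = 3.7%.
The capital stock growth = (3088.8 − 2700) / 2700 = 14.4%.
Employment growth = (1776.6 − 1800) / 1800 = -1.3%.
Labor's share = 1 − 0.2 = 0.8.
The capital stock: 0.2 × 14.4 = 2.88 pp.
Employment: 0.8 × (-1.3) = -1.04 pp.
TFP growth = 3.7 − 1.84 = 1.86%.

1.86%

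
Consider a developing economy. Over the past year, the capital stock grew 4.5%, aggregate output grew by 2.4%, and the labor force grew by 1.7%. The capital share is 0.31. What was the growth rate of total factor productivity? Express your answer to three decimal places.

-0.168%

Labor's share = 1 − 0.31 = 0.69.
The capital stock: 0.31 × 4.5 = 1.395 pp.
The labor force: 0.69 × 1.7 = 1.173 pp.
TFP growth = 2.4 − 2.568 = -0.168%.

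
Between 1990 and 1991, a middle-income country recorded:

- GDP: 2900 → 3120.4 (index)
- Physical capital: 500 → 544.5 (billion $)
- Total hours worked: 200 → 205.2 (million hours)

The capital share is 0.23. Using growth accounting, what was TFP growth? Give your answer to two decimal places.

TFP grew 3.55%.

GDP growth = (3120.4 − 2900) / 2900 = 7.6%.
Physical capital growth = (544.5 − 500) / 500 = 8.9%.
Total hours worked growth = (205.2 − 200) / 200 = 2.6%.
Labor's share = 1 − 0.23 = 0.77.
Physical capital: 0.23 × 8.9 = 2.047 pp.
Total hours worked: 0.77 × 2.6 = 2.002 pp.
TFP growth = 7.6 − 4.049 = 3.551%.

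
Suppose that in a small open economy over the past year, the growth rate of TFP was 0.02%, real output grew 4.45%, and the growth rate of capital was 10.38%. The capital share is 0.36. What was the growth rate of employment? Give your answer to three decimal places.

Labor's share = 1 − 0.36 = 0.64.
gY = gA + 0.36×10.38 + 0.64×g.
0.64×g = 4.45 − 0.02 − 3.7368 = 0.6932.
g = 0.6932 / 0.64 = 1.08313%.

1.083%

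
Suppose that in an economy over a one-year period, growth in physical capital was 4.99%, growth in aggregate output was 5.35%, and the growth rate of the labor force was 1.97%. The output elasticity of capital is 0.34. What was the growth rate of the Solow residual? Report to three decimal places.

Labor's share = 1 − 0.34 = 0.66.
Physical capital: 0.34 × 4.99 = 1.6966 pp.
The labor force: 0.66 × 1.97 = 1.3002 pp.
TFP growth = 5.35 − 2.9968 = 2.3532%.

The Solow residual growth was 2.353%.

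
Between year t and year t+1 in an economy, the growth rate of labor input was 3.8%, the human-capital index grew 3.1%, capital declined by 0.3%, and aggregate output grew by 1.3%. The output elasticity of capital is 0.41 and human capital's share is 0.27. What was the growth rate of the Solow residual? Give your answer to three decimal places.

Labor's share = 1 − 0.41 − 0.27 = 0.32.
Capital: 0.41 × (-0.3) = -0.123 pp.
The human-capital index: 0.27 × 3.1 = 0.837 pp.
Labor input: 0.32 × 3.8 = 1.216 pp.
TFP growth = 1.3 − 1.93 = -0.63%.

-0.630%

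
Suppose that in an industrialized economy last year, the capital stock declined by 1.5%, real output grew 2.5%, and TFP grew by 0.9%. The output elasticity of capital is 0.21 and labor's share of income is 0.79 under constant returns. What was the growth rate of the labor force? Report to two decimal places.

Labor's share = 1 − 0.21 = 0.79.
gY = gA + 0.21×(-1.5) + 0.79×g.
0.79×g = 2.5 − 0.9 + 0.315 = 1.915.
g = 1.915 / 0.79 = 2.4241%.

The labor force growth was 2.42%.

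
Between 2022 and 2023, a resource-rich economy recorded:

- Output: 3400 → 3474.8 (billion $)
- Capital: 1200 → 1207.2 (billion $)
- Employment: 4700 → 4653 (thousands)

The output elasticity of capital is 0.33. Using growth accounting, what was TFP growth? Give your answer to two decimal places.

Output growth = (3474.8 − 3400) / 3400 = 2.2%.
Capital growth = (1207.2 − 1200) / 1200 = 0.6%.
Employment growth = (4653 − 4700) / 4700 = -1%.
Labor's share = 1 − 0.33 = 0.67.
Capital: 0.33 × 0.6 = 0.198 pp.
Employment: 0.67 × (-1) = -0.67 pp.
TFP growth = 2.2 + 0.472 = 2.672%.

TFP growth was 2.67%.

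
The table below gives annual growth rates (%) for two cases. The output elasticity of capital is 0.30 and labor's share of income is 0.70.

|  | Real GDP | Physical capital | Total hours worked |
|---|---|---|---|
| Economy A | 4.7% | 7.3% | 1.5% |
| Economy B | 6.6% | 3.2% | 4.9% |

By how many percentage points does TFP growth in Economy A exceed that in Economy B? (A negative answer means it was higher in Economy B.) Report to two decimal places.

Labor's share = 1 − 0.3 = 0.7.
Economy A: TFP = 4.7 − 2.19 − 1.05 = 1.46%.
Economy B: TFP = 6.6 − 0.96 − 3.43 = 2.21%.
Difference = 1.46 − (2.21) = -0.75 pp.

-0.75 percentage points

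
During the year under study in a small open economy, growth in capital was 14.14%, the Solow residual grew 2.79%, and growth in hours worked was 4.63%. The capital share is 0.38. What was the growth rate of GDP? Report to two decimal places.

GDP growth was 11.03%.

Labor's share = 1 − 0.38 = 0.62.
Capital: 0.38 × 14.14 = 5.3732 pp.
Hours worked: 0.62 × 4.63 = 2.8706 pp.
Output growth = 2.79 + 8.2438 = 11.0338%.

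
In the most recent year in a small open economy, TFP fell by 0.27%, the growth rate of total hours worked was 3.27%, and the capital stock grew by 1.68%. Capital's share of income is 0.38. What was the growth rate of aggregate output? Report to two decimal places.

2.40%

Labor's share = 1 − 0.38 = 0.62.
The capital stock: 0.38 × 1.68 = 0.6384 pp.
Total hours worked: 0.62 × 3.27 = 2.0274 pp.
Output growth = -0.27 + 2.6658 = 2.3958%.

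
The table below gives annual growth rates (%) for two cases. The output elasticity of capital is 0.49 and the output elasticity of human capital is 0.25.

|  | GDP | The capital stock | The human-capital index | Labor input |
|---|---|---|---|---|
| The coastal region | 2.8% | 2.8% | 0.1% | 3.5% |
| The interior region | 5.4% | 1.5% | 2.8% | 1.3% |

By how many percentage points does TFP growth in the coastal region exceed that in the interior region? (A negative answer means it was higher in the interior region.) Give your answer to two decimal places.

-3.13 percentage points

Labor's share = 1 − 0.49 − 0.25 = 0.26.
The coastal region: TFP = 2.8 − 1.372 − 0.025 − 0.91 = 0.493%.
The interior region: TFP = 5.4 − 0.735 − 0.7 − 0.338 = 3.627%.
Difference = 0.493 − (3.627) = -3.134 pp.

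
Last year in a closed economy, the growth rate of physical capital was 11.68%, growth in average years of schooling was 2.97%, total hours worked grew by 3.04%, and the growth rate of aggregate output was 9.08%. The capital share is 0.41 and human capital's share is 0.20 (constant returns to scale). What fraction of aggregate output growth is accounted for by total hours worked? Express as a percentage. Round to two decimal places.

13.06%

Labor's share = 1 − 0.41 − 0.2 = 0.39.
Total hours worked contributed 0.39 × 3.04 = 1.1856 pp.
Share of growth = 1.1856 / 9.08 × 100 = 13.0573%.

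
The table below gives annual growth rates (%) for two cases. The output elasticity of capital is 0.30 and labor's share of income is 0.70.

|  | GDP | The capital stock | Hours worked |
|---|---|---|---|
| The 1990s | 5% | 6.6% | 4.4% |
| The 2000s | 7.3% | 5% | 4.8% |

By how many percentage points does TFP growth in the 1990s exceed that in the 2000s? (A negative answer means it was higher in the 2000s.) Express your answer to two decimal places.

-2.50 percentage points

Labor's share = 1 − 0.3 = 0.7.
The 1990s: TFP = 5 − 1.98 − 3.08 = -0.06%.
The 2000s: TFP = 7.3 − 1.5 − 3.36 = 2.44%.
Difference = -0.06 − (2.44) = -2.5 pp.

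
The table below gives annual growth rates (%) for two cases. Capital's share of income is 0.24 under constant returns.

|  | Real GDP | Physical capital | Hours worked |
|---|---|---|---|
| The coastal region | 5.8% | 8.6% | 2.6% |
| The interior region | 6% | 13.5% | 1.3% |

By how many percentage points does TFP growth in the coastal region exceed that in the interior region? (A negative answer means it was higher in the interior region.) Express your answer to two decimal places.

-0.01 percentage points

Labor's share = 1 − 0.24 = 0.76.
The coastal region: TFP = 5.8 − 2.064 − 1.976 = 1.76%.
The interior region: TFP = 6 − 3.24 − 0.988 = 1.772%.
Difference = 1.76 − (1.772) = -0.012 pp.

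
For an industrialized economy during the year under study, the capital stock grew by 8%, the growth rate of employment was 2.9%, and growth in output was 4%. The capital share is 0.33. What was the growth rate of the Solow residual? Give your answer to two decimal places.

Labor's share = 1 − 0.33 = 0.67.
The capital stock: 0.33 × 8 = 2.64 pp.
Employment: 0.67 × 2.9 = 1.943 pp.
TFP growth = 4 − 4.583 = -0.583%.

-0.58%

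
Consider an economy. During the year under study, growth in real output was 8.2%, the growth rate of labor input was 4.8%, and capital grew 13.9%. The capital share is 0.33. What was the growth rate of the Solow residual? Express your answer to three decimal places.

Labor's share = 1 − 0.33 = 0.67.
Capital: 0.33 × 13.9 = 4.587 pp.
Labor input: 0.67 × 4.8 = 3.216 pp.
TFP growth = 8.2 − 7.803 = 0.397%.

The Solow residual growth was 0.397%.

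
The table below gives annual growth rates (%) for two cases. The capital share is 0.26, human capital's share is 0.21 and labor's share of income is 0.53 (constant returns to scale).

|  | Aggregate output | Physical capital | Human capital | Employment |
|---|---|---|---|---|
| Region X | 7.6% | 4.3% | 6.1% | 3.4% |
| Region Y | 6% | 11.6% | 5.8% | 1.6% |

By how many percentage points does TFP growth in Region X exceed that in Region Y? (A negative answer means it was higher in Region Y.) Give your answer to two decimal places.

Labor's share = 1 − 0.26 − 0.21 = 0.53.
Region X: TFP = 7.6 − 1.118 − 1.281 − 1.802 = 3.399%.
Region Y: TFP = 6 − 3.016 − 1.218 − 0.848 = 0.918%.
Difference = 3.399 − (0.918) = 2.481 pp.

2.48 percentage points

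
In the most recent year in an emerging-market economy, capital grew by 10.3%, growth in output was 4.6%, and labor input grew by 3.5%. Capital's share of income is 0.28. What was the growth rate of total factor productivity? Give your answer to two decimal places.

-0.80%

Labor's share = 1 − 0.28 = 0.72.
Capital: 0.28 × 10.3 = 2.884 pp.
Labor input: 0.72 × 3.5 = 2.52 pp.
TFP growth = 4.6 − 5.404 = -0.804%.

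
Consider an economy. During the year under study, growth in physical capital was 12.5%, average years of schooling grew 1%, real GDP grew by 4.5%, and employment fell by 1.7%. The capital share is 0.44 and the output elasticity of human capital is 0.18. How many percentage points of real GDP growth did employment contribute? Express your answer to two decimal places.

Labor's share = 1 − 0.44 − 0.18 = 0.38.
Contribution = share × growth = 0.38 × (-1.7) = -0.646 pp.

-0.65 percentage points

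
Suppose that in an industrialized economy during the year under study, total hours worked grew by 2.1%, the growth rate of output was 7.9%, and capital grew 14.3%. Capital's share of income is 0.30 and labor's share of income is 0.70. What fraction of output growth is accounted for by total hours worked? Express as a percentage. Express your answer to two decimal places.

Labor's share = 1 − 0.3 = 0.7.
Total hours worked contributed 0.7 × 2.1 = 1.47 pp.
Share of growth = 1.47 / 7.9 × 100 = 18.6076%.

Total hours worked accounted for 18.61% of growth.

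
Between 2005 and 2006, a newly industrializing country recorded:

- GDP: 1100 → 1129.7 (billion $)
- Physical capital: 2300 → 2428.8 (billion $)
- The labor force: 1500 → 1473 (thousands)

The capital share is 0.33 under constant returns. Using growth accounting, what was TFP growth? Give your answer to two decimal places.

GDP growth = (1129.7 − 1100) / 1100 = 2.7%.
Physical capital growth = (2428.8 − 2300) / 2300 = 5.6%.
The labor force growth = (1473 − 1500) / 1500 = -1.8%.
Labor's share = 1 − 0.33 = 0.67.
Physical capital: 0.33 × 5.6 = 1.848 pp.
The labor force: 0.67 × (-1.8) = -1.206 pp.
TFP growth = 2.7 − 0.642 = 2.058%.

2.06%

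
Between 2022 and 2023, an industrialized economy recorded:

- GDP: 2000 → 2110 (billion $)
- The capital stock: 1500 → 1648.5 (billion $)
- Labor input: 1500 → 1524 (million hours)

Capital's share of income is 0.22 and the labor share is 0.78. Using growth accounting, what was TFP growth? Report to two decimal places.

2.07%

GDP growth = (2110 − 2000) / 2000 = 5.5%.
The capital stock growth = (1648.5 − 1500) / 1500 = 9.9%.
Labor input growth = (1524 − 1500) / 1500 = 1.6%.
Labor's share = 1 − 0.22 = 0.78.
The capital stock: 0.22 × 9.9 = 2.178 pp.
Labor input: 0.78 × 1.6 = 1.248 pp.
TFP growth = 5.5 − 3.426 = 2.074%.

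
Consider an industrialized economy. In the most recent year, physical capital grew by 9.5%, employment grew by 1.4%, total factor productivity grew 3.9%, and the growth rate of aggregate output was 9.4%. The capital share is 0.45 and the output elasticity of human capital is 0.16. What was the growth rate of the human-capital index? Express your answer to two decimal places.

The human-capital index growth was 4.24%.

Labor's share = 1 − 0.45 − 0.16 = 0.39.
gY = gA + 0.45×9.5 + 0.39×1.4 + 0.16×g.
0.16×g = 9.4 − 3.9 − 4.821 = 0.679.
g = 0.679 / 0.16 = 4.2438%.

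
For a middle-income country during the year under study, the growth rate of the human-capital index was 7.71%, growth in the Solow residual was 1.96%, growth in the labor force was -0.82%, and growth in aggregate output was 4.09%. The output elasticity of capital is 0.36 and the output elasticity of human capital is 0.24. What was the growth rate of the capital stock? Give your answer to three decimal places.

The capital stock growth was 1.688%.

Labor's share = 1 − 0.36 − 0.24 = 0.4.
gY = gA + 0.24×7.71 + 0.4×(-0.82) + 0.36×g.
0.36×g = 4.09 − 1.96 − 1.5224 = 0.6076.
g = 0.6076 / 0.36 = 1.68778%.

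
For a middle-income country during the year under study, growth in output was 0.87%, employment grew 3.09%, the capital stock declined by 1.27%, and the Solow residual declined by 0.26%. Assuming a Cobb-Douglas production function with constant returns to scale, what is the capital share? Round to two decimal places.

gY = gA + α·gK + (1−α)·gL, so gY − gA − gL = α(gK − gL).
0.87 + 0.26 − 3.09 = α × (-1.27 − 3.09).
-1.96 = -4.36 α, so α = 0.4495.

The capital share is 0.45.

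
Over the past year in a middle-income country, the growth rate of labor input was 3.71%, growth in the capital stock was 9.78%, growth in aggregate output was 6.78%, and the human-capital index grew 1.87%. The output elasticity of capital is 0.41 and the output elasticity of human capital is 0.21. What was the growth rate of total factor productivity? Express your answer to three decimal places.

Labor's share = 1 − 0.41 − 0.21 = 0.38.
The capital stock: 0.41 × 9.78 = 4.0098 pp.
The human-capital index: 0.21 × 1.87 = 0.3927 pp.
Labor input: 0.38 × 3.71 = 1.4098 pp.
TFP growth = 6.78 − 5.8123 = 0.9677%.

0.968%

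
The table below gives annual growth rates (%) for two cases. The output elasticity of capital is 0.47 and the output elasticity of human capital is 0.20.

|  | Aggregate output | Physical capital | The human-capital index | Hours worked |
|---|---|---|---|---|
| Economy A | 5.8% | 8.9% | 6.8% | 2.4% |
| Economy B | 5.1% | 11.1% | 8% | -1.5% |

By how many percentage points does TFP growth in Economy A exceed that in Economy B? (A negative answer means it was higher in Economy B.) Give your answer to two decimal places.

0.69 percentage points

Labor's share = 1 − 0.47 − 0.2 = 0.33.
Economy A: TFP = 5.8 − 4.183 − 1.36 − 0.792 = -0.535%.
Economy B: TFP = 5.1 − 5.217 − 1.6 + 0.495 = -1.222%.
Difference = -0.535 − (-1.222) = 0.687 pp.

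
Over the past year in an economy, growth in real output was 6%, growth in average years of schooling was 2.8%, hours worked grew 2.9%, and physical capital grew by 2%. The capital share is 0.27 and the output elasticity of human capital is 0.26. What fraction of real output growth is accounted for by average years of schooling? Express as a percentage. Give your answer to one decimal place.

Average years of schooling accounted for 12.1% of growth.

Average years of schooling contributed 0.26 × 2.8 = 0.728 pp.
Share of growth = 0.728 / 6 × 100 = 12.133%.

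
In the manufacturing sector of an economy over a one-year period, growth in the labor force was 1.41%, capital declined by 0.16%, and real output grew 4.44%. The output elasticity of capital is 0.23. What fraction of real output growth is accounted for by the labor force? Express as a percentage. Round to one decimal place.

The labor force accounted for 24.5% of growth.

Labor's share = 1 − 0.23 = 0.77.
The labor force contributed 0.77 × 1.41 = 1.0857 pp.
Share of growth = 1.0857 / 4.44 × 100 = 24.453%.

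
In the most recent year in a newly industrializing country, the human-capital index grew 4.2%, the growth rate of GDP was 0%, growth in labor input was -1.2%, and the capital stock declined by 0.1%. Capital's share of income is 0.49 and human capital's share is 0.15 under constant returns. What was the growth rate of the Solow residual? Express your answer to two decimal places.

Labor's share = 1 − 0.49 − 0.15 = 0.36.
The capital stock: 0.49 × (-0.1) = -0.049 pp.
The human-capital index: 0.15 × 4.2 = 0.63 pp.
Labor input: 0.36 × (-1.2) = -0.432 pp.
TFP growth = 0 − 0.149 = -0.149%.

-0.15%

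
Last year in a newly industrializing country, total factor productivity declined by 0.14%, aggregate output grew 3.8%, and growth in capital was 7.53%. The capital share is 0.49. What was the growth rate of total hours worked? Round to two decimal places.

Labor's share = 1 − 0.49 = 0.51.
gY = gA + 0.49×7.53 + 0.51×g.
0.51×g = 3.8 + 0.14 − 3.6897 = 0.2503.
g = 0.2503 / 0.51 = 0.4908%.

Total hours worked grew 0.49%.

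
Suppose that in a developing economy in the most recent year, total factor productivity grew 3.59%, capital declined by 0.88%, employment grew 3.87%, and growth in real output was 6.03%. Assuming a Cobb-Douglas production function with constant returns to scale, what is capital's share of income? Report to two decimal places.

gY = gA + α·gK + (1−α)·gL, so gY − gA − gL = α(gK − gL).
6.03 − 3.59 − 3.87 = α × (-0.88 − 3.87).
-1.43 = -4.75 α, so α = 0.3011.

0.30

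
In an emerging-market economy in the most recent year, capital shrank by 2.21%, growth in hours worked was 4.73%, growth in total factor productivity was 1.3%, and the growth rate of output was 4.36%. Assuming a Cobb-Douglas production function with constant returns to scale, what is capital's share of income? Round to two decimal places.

0.24

gY = gA + α·gK + (1−α)·gL, so gY − gA − gL = α(gK − gL).
4.36 − 1.3 − 4.73 = α × (-2.21 − 4.73).
-1.67 = -6.94 α, so α = 0.2406.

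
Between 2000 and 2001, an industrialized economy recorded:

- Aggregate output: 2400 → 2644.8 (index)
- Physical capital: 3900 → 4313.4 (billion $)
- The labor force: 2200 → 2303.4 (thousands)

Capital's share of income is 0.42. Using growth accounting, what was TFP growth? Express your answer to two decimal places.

TFP grew 3.02%.

Aggregate output growth = (2644.8 − 2400) / 2400 = 10.2%.
Physical capital growth = (4313.4 − 3900) / 3900 = 10.6%.
The labor force growth = (2303.4 − 2200) / 2200 = 4.7%.
Labor's share = 1 − 0.42 = 0.58.
Physical capital: 0.42 × 10.6 = 4.452 pp.
The labor force: 0.58 × 4.7 = 2.726 pp.
TFP growth = 10.2 − 7.178 = 3.022%.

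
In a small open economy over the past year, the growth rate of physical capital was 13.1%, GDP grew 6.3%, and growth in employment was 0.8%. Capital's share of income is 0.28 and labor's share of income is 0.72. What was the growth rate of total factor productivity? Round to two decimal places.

Labor's share = 1 − 0.28 = 0.72.
Physical capital: 0.28 × 13.1 = 3.668 pp.
Employment: 0.72 × 0.8 = 0.576 pp.
TFP growth = 6.3 − 4.244 = 2.056%.

2.06%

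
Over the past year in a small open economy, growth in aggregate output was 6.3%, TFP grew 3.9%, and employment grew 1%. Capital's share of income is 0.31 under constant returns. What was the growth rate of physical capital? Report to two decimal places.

Labor's share = 1 − 0.31 = 0.69.
gY = gA + 0.69×1 + 0.31×g.
0.31×g = 6.3 − 3.9 − 0.69 = 1.71.
g = 1.71 / 0.31 = 5.5161%.

Physical capital growth was 5.52%.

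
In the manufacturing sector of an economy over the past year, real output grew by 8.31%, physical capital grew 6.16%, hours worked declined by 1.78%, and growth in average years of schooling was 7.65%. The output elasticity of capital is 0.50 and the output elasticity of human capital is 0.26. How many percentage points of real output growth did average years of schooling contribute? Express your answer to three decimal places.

1.989 pp

Contribution = share × growth = 0.26 × 7.65 = 1.989 pp.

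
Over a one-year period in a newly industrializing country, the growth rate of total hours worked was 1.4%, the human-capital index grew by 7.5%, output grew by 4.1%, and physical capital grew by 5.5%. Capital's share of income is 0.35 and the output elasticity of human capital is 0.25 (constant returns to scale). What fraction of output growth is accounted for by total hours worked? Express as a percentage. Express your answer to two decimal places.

Labor's share = 1 − 0.35 − 0.25 = 0.4.
Total hours worked contributed 0.4 × 1.4 = 0.56 pp.
Share of growth = 0.56 / 4.1 × 100 = 13.6585%.

Total hours worked accounted for 13.66% of growth.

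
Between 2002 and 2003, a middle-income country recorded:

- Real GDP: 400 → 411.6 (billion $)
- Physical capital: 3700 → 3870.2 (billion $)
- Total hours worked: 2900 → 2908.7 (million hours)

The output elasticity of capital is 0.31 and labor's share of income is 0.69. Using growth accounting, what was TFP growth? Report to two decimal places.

Real GDP growth = (411.6 − 400) / 400 = 2.9%.
Physical capital growth = (3870.2 − 3700) / 3700 = 4.6%.
Total hours worked growth = (2908.7 − 2900) / 2900 = 0.3%.
Labor's share = 1 − 0.31 = 0.69.
Physical capital: 0.31 × 4.6 = 1.426 pp.
Total hours worked: 0.69 × 0.3 = 0.207 pp.
TFP growth = 2.9 − 1.633 = 1.267%.

1.27%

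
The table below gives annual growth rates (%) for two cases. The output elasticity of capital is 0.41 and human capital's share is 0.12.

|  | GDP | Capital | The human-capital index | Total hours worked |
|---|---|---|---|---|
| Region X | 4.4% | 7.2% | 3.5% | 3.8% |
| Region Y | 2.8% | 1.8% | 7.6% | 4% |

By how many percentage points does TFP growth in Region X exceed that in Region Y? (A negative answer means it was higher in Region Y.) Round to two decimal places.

-0.03 percentage points

Labor's share = 1 − 0.41 − 0.12 = 0.47.
Region X: TFP = 4.4 − 2.952 − 0.42 − 1.786 = -0.758%.
Region Y: TFP = 2.8 − 0.738 − 0.912 − 1.88 = -0.73%.
Difference = -0.758 − (-0.73) = -0.028 pp.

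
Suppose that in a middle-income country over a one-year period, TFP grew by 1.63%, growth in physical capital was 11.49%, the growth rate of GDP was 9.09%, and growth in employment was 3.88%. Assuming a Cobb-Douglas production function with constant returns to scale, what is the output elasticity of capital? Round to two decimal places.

gY = gA + α·gK + (1−α)·gL, so gY − gA − gL = α(gK − gL).
9.09 − 1.63 − 3.88 = α × (11.49 − 3.88).
3.58 = 7.61 α, so α = 0.4704.

α = 0.47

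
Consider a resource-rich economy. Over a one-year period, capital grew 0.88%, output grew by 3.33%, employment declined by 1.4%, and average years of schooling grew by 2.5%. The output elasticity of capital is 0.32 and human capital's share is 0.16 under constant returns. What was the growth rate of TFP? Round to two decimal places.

TFP growth was 3.38%.

Labor's share = 1 − 0.32 − 0.16 = 0.52.
Capital: 0.32 × 0.88 = 0.2816 pp.
Average years of schooling: 0.16 × 2.5 = 0.4 pp.
Employment: 0.52 × (-1.4) = -0.728 pp.
TFP growth = 3.33 + 0.0464 = 3.3764%.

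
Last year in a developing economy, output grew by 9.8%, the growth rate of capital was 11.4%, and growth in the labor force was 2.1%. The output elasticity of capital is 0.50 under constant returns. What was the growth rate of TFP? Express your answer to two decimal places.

Labor's share = 1 − 0.5 = 0.5.
Capital: 0.5 × 11.4 = 5.7 pp.
The labor force: 0.5 × 2.1 = 1.05 pp.
TFP growth = 9.8 − 6.75 = 3.05%.

3.05%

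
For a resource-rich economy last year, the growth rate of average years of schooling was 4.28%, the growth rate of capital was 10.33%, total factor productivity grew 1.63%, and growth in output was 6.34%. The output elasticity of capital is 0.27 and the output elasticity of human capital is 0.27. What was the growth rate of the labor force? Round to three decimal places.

Labor's share = 1 − 0.27 − 0.27 = 0.46.
gY = gA + 0.27×10.33 + 0.27×4.28 + 0.46×g.
0.46×g = 6.34 − 1.63 − 3.9447 = 0.7653.
g = 0.7653 / 0.46 = 1.6637%.

1.664%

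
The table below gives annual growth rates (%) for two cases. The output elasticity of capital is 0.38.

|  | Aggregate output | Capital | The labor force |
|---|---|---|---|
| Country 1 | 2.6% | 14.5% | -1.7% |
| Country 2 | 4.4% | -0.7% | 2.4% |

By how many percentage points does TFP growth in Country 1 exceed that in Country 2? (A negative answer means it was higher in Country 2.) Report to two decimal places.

Labor's share = 1 − 0.38 = 0.62.
Country 1: TFP = 2.6 − 5.51 + 1.054 = -1.856%.
Country 2: TFP = 4.4 + 0.266 − 1.488 = 3.178%.
Difference = -1.856 − (3.178) = -5.034 pp.

-5.03 percentage points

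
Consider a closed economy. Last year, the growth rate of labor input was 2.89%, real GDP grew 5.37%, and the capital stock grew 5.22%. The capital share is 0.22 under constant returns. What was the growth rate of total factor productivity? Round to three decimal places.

1.967%

Labor's share = 1 − 0.22 = 0.78.
The capital stock: 0.22 × 5.22 = 1.1484 pp.
Labor input: 0.78 × 2.89 = 2.2542 pp.
TFP growth = 5.37 − 3.4026 = 1.9674%.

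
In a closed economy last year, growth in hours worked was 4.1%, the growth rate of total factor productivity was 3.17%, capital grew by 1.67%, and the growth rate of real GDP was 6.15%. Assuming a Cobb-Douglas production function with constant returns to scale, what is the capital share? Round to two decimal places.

gY = gA + α·gK + (1−α)·gL, so gY − gA − gL = α(gK − gL).
6.15 − 3.17 − 4.1 = α × (1.67 − 4.1).
-1.12 = -2.43 α, so α = 0.4609.

The capital share is 0.46.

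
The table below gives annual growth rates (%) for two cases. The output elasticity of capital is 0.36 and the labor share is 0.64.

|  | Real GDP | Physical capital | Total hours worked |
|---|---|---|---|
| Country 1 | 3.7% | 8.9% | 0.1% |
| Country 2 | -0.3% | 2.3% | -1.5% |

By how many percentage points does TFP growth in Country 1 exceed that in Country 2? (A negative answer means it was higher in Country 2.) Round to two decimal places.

0.60 percentage points

Labor's share = 1 − 0.36 = 0.64.
Country 1: TFP = 3.7 − 3.204 − 0.064 = 0.432%.
Country 2: TFP = -0.3 − 0.828 + 0.96 = -0.168%.
Difference = 0.432 − (-0.168) = 0.6 pp.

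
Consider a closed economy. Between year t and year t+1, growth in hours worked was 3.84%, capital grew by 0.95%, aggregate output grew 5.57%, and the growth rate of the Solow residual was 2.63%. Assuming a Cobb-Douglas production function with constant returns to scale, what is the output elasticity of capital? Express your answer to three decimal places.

The output elasticity of capital is 0.311.

gY = gA + α·gK + (1−α)·gL, so gY − gA − gL = α(gK − gL).
5.57 − 2.63 − 3.84 = α × (0.95 − 3.84).
-0.9 = -2.89 α, so α = 0.31142.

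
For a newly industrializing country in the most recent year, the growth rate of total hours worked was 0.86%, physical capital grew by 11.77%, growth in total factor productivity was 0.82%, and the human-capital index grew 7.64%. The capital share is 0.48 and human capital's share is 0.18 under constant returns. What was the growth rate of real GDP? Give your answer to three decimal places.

Real GDP grew 8.137%.

Labor's share = 1 − 0.48 − 0.18 = 0.34.
Physical capital: 0.48 × 11.77 = 5.6496 pp.
The human-capital index: 0.18 × 7.64 = 1.3752 pp.
Total hours worked: 0.34 × 0.86 = 0.2924 pp.
Output growth = 0.82 + 7.3172 = 8.1372%.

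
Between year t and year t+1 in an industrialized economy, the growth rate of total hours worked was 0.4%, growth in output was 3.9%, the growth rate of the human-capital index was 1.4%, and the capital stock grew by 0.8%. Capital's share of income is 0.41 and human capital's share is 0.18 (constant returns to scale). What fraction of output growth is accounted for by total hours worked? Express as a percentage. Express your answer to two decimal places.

Labor's share = 1 − 0.41 − 0.18 = 0.41.
Total hours worked contributed 0.41 × 0.4 = 0.164 pp.
Share of growth = 0.164 / 3.9 × 100 = 4.2051%.

Total hours worked accounted for 4.21% of growth.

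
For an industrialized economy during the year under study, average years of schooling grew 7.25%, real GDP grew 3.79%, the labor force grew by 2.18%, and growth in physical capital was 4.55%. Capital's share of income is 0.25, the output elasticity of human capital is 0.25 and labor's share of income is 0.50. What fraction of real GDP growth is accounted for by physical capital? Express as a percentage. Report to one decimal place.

30.0%

Physical capital contributed 0.25 × 4.55 = 1.1375 pp.
Share of growth = 1.1375 / 3.79 × 100 = 30.013%.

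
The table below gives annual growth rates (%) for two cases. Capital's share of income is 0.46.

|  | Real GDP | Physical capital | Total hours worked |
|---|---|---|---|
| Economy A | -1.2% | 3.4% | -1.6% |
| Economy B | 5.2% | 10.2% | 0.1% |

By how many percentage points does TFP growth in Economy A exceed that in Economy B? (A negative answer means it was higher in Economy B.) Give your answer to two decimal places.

-2.35 percentage points

Labor's share = 1 − 0.46 = 0.54.
Economy A: TFP = -1.2 − 1.564 + 0.864 = -1.9%.
Economy B: TFP = 5.2 − 4.692 − 0.054 = 0.454%.
Difference = -1.9 − (0.454) = -2.354 pp.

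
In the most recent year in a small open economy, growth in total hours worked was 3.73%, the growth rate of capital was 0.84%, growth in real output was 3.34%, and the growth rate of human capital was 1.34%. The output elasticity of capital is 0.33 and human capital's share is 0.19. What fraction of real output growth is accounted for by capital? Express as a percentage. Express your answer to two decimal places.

Capital contributed 0.33 × 0.84 = 0.2772 pp.
Share of growth = 0.2772 / 3.34 × 100 = 8.2994%.

8.30%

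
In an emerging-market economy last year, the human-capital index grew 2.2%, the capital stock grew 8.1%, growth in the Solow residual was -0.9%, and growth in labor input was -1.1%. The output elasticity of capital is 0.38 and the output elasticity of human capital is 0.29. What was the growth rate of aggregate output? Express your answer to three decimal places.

Labor's share = 1 − 0.38 − 0.29 = 0.33.
The capital stock: 0.38 × 8.1 = 3.078 pp.
The human-capital index: 0.29 × 2.2 = 0.638 pp.
Labor input: 0.33 × (-1.1) = -0.363 pp.
Output growth = -0.9 + 3.353 = 2.453%.

2.453%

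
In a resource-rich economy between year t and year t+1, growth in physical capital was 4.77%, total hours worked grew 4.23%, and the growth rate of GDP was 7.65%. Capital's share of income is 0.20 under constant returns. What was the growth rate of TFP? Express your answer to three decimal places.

TFP growth was 3.312%.

Labor's share = 1 − 0.2 = 0.8.
Physical capital: 0.2 × 4.77 = 0.954 pp.
Total hours worked: 0.8 × 4.23 = 3.384 pp.
TFP growth = 7.65 − 4.338 = 3.312%.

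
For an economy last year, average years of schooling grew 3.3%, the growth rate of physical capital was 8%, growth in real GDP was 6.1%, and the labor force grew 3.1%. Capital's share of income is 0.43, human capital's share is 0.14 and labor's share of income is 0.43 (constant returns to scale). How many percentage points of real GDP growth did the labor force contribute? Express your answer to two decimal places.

1.33 percentage points

Labor's share = 1 − 0.43 − 0.14 = 0.43.
Contribution = share × growth = 0.43 × 3.1 = 1.333 pp.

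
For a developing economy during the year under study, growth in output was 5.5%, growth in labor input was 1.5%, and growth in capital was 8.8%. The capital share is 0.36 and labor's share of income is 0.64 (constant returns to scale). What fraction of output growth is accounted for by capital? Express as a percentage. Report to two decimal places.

Capital contributed 0.36 × 8.8 = 3.168 pp.
Share of growth = 3.168 / 5.5 × 100 = 57.6%.

Capital accounted for 57.60% of growth.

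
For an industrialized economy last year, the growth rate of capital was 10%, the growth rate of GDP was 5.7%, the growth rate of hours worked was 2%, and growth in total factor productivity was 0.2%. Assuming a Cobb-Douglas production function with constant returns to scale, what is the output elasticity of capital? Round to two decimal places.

α = 0.44

gY = gA + α·gK + (1−α)·gL, so gY − gA − gL = α(gK − gL).
5.7 − 0.2 − 2 = α × (10 − 2).
3.5 = 8 α, so α = 0.4375.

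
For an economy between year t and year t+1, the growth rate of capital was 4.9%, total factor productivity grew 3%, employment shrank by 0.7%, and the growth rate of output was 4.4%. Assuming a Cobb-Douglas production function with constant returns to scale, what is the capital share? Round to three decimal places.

gY = gA + α·gK + (1−α)·gL, so gY − gA − gL = α(gK − gL).
4.4 − 3 + 0.7 = α × (4.9 − (-0.7)).
2.1 = 5.6 α, so α = 0.375.

0.375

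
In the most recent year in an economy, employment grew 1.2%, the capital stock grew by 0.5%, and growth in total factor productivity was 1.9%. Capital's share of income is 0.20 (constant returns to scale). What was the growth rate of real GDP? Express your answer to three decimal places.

Labor's share = 1 − 0.2 = 0.8.
The capital stock: 0.2 × 0.5 = 0.1 pp.
Employment: 0.8 × 1.2 = 0.96 pp.
Output growth = 1.9 + 1.06 = 2.96%.

2.960%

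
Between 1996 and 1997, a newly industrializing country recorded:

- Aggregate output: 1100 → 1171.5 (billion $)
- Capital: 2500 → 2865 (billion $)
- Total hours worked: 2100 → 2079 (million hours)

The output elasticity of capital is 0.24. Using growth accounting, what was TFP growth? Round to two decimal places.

TFP growth was 3.76%.

Aggregate output growth = (1171.5 − 1100) / 1100 = 6.5%.
Capital growth = (2865 − 2500) / 2500 = 14.6%.
Total hours worked growth = (2079 − 2100) / 2100 = -1%.
Labor's share = 1 − 0.24 = 0.76.
Capital: 0.24 × 14.6 = 3.504 pp.
Total hours worked: 0.76 × (-1) = -0.76 pp.
TFP growth = 6.5 − 2.744 = 3.756%.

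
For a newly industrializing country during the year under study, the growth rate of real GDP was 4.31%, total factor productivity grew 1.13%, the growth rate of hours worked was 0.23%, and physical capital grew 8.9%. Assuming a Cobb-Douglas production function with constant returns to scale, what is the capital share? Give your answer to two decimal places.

0.34

gY = gA + α·gK + (1−α)·gL, so gY − gA − gL = α(gK − gL).
4.31 − 1.13 − 0.23 = α × (8.9 − 0.23).
2.95 = 8.67 α, so α = 0.3403.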